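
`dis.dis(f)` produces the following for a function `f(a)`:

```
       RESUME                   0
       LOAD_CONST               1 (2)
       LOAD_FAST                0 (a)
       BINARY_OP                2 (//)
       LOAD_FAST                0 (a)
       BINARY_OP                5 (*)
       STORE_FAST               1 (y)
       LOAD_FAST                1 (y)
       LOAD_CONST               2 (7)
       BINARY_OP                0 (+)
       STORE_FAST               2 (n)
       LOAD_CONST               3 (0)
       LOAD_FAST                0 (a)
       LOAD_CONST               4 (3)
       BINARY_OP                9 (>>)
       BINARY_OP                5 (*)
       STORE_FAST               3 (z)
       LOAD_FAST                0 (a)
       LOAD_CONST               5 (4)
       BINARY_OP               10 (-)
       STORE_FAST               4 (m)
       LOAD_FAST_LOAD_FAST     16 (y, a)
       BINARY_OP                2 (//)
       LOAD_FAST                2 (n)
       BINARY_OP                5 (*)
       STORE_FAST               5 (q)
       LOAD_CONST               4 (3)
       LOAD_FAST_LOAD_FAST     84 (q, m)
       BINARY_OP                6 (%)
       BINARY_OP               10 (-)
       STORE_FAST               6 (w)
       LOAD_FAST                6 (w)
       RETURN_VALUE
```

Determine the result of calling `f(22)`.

3

LOAD_CONST → push 2. Stack: [2]
LOAD_FAST a → push 22. Stack: [2, 22]
BINARY_OP // → 2 // 22 = 0. Stack: [0]
LOAD_FAST a → push 22. Stack: [0, 22]
BINARY_OP * → 0 * 22 = 0. Stack: [0]
STORE_FAST y → y=0. Stack: []
LOAD_FAST y → push 0. Stack: [0]
LOAD_CONST → push 7. Stack: [0, 7]
BINARY_OP + → 0 + 7 = 7. Stack: [7]
STORE_FAST n → n=7. Stack: []
LOAD_CONST → push 0. Stack: [0]
LOAD_FAST a → push 22. Stack: [0, 22]
LOAD_CONST → push 3. Stack: [0, 22, 3]
BINARY_OP >> → 22 >> 3 = 2. Stack: [0, 2]
BINARY_OP * → 0 * 2 = 0. Stack: [0]
STORE_FAST z → z=0. Stack: []
LOAD_FAST a → push 22. Stack: [22]
LOAD_CONST → push 4. Stack: [22, 4]
BINARY_OP - → 22 - 4 = 18. Stack: [18]
STORE_FAST m → m=18. Stack: []
LOAD_FAST_LOAD_FAST y,a → push 0,22. Stack: [0, 22]
BINARY_OP // → 0 // 22 = 0. Stack: [0]
LOAD_FAST n → push 7. Stack: [0, 7]
BINARY_OP * → 0 * 7 = 0. Stack: [0]
STORE_FAST q → q=0. Stack: []
LOAD_CONST → push 3. Stack: [3]
LOAD_FAST_LOAD_FAST q,m → push 0,18. Stack: [3, 0, 18]
BINARY_OP % → 0 % 18 = 0. Stack: [3, 0]
BINARY_OP - → 3 - 0 = 3. Stack: [3]
STORE_FAST w → w=3. Stack: []
LOAD_FAST w → push 3. Stack: [3]
RETURN_VALUE → return 3.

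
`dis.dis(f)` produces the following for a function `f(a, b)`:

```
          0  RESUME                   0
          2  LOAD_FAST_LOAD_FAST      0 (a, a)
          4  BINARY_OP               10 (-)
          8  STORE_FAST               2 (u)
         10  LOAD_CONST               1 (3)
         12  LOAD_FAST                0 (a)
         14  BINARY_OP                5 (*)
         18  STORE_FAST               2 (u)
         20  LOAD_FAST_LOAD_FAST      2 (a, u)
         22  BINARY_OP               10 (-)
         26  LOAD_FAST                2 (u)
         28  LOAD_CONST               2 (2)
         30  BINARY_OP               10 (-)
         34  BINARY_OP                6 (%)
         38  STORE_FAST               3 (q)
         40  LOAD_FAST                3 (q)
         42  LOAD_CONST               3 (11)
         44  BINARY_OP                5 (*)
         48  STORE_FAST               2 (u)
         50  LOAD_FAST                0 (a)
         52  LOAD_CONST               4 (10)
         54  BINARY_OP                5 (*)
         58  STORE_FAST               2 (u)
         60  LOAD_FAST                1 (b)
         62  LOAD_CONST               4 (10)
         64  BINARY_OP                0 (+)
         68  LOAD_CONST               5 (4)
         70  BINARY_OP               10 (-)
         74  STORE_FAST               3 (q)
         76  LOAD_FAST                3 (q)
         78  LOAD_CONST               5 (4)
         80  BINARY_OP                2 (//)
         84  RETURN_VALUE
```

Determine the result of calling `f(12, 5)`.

2

LOAD_FAST_LOAD_FAST a,a → push 12,12. Stack: [12, 12]
BINARY_OP - → 12 - 12 = 0. Stack: [0]
STORE_FAST u → u=0. Stack: []
LOAD_CONST → push 3. Stack: [3]
LOAD_FAST a → push 12. Stack: [3, 12]
BINARY_OP * → 3 * 12 = 36. Stack: [36]
STORE_FAST u → u=36. Stack: []
LOAD_FAST_LOAD_FAST a,u → push 12,36. Stack: [12, 36]
BINARY_OP - → 12 - 36 = -24. Stack: [-24]
LOAD_FAST u → push 36. Stack: [-24, 36]
LOAD_CONST → push 2. Stack: [-24, 36, 2]
BINARY_OP - → 36 - 2 = 34. Stack: [-24, 34]
BINARY_OP % → -24 % 34 = 10. Stack: [10]
STORE_FAST q → q=10. Stack: []
LOAD_FAST q → push 10. Stack: [10]
LOAD_CONST → push 11. Stack: [10, 11]
BINARY_OP * → 10 * 11 = 110. Stack: [110]
STORE_FAST u → u=110. Stack: []
LOAD_FAST a → push 12. Stack: [12]
LOAD_CONST → push 10. Stack: [12, 10]
BINARY_OP * → 12 * 10 = 120. Stack: [120]
STORE_FAST u → u=120. Stack: []
LOAD_FAST b → push 5. Stack: [5]
LOAD_CONST → push 10. Stack: [5, 10]
BINARY_OP + → 5 + 10 = 15. Stack: [15]
LOAD_CONST → push 4. Stack: [15, 4]
BINARY_OP - → 15 - 4 = 11. Stack: [11]
STORE_FAST q → q=11. Stack: []
LOAD_FAST q → push 11. Stack: [11]
LOAD_CONST → push 4. Stack: [11, 4]
BINARY_OP // → 11 // 4 = 2. Stack: [2]
RETURN_VALUE → return 2.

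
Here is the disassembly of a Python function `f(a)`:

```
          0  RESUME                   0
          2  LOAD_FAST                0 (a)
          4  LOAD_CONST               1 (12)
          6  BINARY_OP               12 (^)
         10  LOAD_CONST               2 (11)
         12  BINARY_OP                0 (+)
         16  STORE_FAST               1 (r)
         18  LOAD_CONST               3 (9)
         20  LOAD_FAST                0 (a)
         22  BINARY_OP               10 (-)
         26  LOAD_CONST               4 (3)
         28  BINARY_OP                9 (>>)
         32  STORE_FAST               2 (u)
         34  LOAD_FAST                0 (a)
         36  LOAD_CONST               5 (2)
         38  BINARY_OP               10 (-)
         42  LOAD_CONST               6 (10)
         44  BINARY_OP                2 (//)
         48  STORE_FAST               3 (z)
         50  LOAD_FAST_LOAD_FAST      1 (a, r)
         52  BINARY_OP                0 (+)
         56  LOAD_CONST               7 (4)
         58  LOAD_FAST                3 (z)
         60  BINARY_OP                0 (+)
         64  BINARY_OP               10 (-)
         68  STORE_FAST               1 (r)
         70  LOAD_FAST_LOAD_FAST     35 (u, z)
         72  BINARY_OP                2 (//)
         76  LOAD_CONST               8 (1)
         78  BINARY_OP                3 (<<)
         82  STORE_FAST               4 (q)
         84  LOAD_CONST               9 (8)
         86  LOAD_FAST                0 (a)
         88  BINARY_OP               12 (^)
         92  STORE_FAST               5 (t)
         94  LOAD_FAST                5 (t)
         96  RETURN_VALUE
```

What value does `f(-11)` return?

LOAD_FAST a → push -11. Stack: [-11]
LOAD_CONST → push 12. Stack: [-11, 12]
BINARY_OP ^ → -11 ^ 12 = -7. Stack: [-7]
LOAD_CONST → push 11. Stack: [-7, 11]
BINARY_OP + → -7 + 11 = 4. Stack: [4]
STORE_FAST r → r=4. Stack: []
LOAD_CONST → push 9. Stack: [9]
LOAD_FAST a → push -11. Stack: [9, -11]
BINARY_OP - → 9 - -11 = 20. Stack: [20]
LOAD_CONST → push 3. Stack: [20, 3]
BINARY_OP >> → 20 >> 3 = 2. Stack: [2]
STORE_FAST u → u=2. Stack: []
LOAD_FAST a → push -11. Stack: [-11]
LOAD_CONST → push 2. Stack: [-11, 2]
BINARY_OP - → -11 - 2 = -13. Stack: [-13]
LOAD_CONST → push 10. Stack: [-13, 10]
BINARY_OP // → -13 // 10 = -2. Stack: [-2]
STORE_FAST z → z=-2. Stack: []
LOAD_FAST_LOAD_FAST a,r → push -11,4. Stack: [-11, 4]
BINARY_OP + → -11 + 4 = -7. Stack: [-7]
LOAD_CONST → push 4. Stack: [-7, 4]
LOAD_FAST z → push -2. Stack: [-7, 4, -2]
BINARY_OP + → 4 + -2 = 2. Stack: [-7, 2]
BINARY_OP - → -7 - 2 = -9. Stack: [-9]
STORE_FAST r → r=-9. Stack: []
LOAD_FAST_LOAD_FAST u,z → push 2,-2. Stack: [2, -2]
BINARY_OP // → 2 // -2 = -1. Stack: [-1]
LOAD_CONST → push 1. Stack: [-1, 1]
BINARY_OP << → -1 << 1 = -2. Stack: [-2]
STORE_FAST q → q=-2. Stack: []
LOAD_CONST → push 8. Stack: [8]
LOAD_FAST a → push -11. Stack: [8, -11]
BINARY_OP ^ → 8 ^ -11 = -3. Stack: [-3]
STORE_FAST t → t=-3. Stack: []
LOAD_FAST t → push -3. Stack: [-3]
RETURN_VALUE → return -3.

-3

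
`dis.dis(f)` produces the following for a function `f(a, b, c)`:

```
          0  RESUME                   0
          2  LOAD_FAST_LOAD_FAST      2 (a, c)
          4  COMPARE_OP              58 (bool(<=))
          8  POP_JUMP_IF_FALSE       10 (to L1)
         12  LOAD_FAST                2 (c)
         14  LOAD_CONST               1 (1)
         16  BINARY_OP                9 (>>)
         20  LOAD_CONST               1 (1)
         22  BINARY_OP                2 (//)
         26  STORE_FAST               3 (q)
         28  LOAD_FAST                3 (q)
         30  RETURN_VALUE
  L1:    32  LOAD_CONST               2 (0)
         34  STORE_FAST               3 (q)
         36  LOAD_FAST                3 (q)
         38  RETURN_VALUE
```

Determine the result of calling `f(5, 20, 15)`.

7

LOAD_FAST_LOAD_FAST a,c → push 5,15. Stack: [5, 15]
COMPARE_OP bool(<=) → 5 vs 15 = True. Stack: [True]
POP_JUMP_IF_FALSE → pop True; no jump. Stack: []
LOAD_FAST c → push 15. Stack: [15]
LOAD_CONST → push 1. Stack: [15, 1]
BINARY_OP >> → 15 >> 1 = 7. Stack: [7]
LOAD_CONST → push 1. Stack: [7, 1]
BINARY_OP // → 7 // 1 = 7. Stack: [7]
STORE_FAST q → q=7. Stack: []
LOAD_FAST q → push 7. Stack: [7]
RETURN_VALUE → return 7.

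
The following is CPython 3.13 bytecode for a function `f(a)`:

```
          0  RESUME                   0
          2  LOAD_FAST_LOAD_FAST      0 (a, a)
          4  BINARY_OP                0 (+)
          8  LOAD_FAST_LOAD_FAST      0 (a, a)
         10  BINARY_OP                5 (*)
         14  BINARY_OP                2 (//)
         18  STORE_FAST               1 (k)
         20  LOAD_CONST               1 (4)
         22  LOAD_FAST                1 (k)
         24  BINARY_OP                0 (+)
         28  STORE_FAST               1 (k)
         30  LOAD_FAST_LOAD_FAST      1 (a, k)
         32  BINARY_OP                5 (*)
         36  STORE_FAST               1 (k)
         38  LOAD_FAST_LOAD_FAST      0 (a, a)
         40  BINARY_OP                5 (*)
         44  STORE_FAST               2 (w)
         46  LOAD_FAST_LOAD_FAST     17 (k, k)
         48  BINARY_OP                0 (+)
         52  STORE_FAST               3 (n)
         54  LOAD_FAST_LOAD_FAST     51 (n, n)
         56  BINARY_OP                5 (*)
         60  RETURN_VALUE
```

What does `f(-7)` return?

LOAD_FAST_LOAD_FAST a,a → push -7,-7. Stack: [-7, -7]
BINARY_OP + → -7 + -7 = -14. Stack: [-14]
LOAD_FAST_LOAD_FAST a,a → push -7,-7. Stack: [-14, -7, -7]
BINARY_OP * → -7 * -7 = 49. Stack: [-14, 49]
BINARY_OP // → -14 // 49 = -1. Stack: [-1]
STORE_FAST k → k=-1. Stack: []
LOAD_CONST → push 4. Stack: [4]
LOAD_FAST k → push -1. Stack: [4, -1]
BINARY_OP + → 4 + -1 = 3. Stack: [3]
STORE_FAST k → k=3. Stack: []
LOAD_FAST_LOAD_FAST a,k → push -7,3. Stack: [-7, 3]
BINARY_OP * → -7 * 3 = -21. Stack: [-21]
STORE_FAST k → k=-21. Stack: []
LOAD_FAST_LOAD_FAST a,a → push -7,-7. Stack: [-7, -7]
BINARY_OP * → -7 * -7 = 49. Stack: [49]
STORE_FAST w → w=49. Stack: []
LOAD_FAST_LOAD_FAST k,k → push -21,-21. Stack: [-21, -21]
BINARY_OP + → -21 + -21 = -42. Stack: [-42]
STORE_FAST n → n=-42. Stack: []
LOAD_FAST_LOAD_FAST n,n → push -42,-42. Stack: [-42, -42]
BINARY_OP * → -42 * -42 = 1764. Stack: [1764]
RETURN_VALUE → return 1764.

1764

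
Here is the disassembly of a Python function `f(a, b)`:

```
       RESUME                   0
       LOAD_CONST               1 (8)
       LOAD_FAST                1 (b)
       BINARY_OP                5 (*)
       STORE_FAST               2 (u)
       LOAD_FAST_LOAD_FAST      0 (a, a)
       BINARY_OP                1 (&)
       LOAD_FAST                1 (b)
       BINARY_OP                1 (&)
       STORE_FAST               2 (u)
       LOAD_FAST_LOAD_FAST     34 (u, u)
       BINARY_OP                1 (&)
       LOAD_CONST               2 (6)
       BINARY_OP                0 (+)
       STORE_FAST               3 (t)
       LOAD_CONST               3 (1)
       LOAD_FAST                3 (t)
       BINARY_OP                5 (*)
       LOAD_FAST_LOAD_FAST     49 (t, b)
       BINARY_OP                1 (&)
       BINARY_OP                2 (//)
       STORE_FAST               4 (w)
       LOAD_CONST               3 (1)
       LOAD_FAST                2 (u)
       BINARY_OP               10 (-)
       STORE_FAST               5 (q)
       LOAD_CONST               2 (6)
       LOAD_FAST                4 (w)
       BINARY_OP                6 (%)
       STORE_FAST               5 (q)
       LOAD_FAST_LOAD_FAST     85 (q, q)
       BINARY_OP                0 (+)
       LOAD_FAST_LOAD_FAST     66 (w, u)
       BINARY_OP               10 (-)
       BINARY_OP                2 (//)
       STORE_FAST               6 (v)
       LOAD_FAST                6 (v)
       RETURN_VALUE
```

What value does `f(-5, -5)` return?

0

LOAD_CONST → push 8. Stack: [8]
LOAD_FAST b → push -5. Stack: [8, -5]
BINARY_OP * → 8 * -5 = -40. Stack: [-40]
STORE_FAST u → u=-40. Stack: []
LOAD_FAST_LOAD_FAST a,a → push -5,-5. Stack: [-5, -5]
BINARY_OP & → -5 & -5 = -5. Stack: [-5]
LOAD_FAST b → push -5. Stack: [-5, -5]
BINARY_OP & → -5 & -5 = -5. Stack: [-5]
STORE_FAST u → u=-5. Stack: []
LOAD_FAST_LOAD_FAST u,u → push -5,-5. Stack: [-5, -5]
BINARY_OP & → -5 & -5 = -5. Stack: [-5]
LOAD_CONST → push 6. Stack: [-5, 6]
BINARY_OP + → -5 + 6 = 1. Stack: [1]
STORE_FAST t → t=1. Stack: []
LOAD_CONST → push 1. Stack: [1]
LOAD_FAST t → push 1. Stack: [1, 1]
BINARY_OP * → 1 * 1 = 1. Stack: [1]
LOAD_FAST_LOAD_FAST t,b → push 1,-5. Stack: [1, 1, -5]
BINARY_OP & → 1 & -5 = 1. Stack: [1, 1]
BINARY_OP // → 1 // 1 = 1. Stack: [1]
STORE_FAST w → w=1. Stack: []
LOAD_CONST → push 1. Stack: [1]
LOAD_FAST u → push -5. Stack: [1, -5]
BINARY_OP - → 1 - -5 = 6. Stack: [6]
STORE_FAST q → q=6. Stack: []
LOAD_CONST → push 6. Stack: [6]
LOAD_FAST w → push 1. Stack: [6, 1]
BINARY_OP % → 6 % 1 = 0. Stack: [0]
STORE_FAST q → q=0. Stack: []
LOAD_FAST_LOAD_FAST q,q → push 0,0. Stack: [0, 0]
BINARY_OP + → 0 + 0 = 0. Stack: [0]
LOAD_FAST_LOAD_FAST w,u → push 1,-5. Stack: [0, 1, -5]
BINARY_OP - → 1 - -5 = 6. Stack: [0, 6]
BINARY_OP // → 0 // 6 = 0. Stack: [0]
STORE_FAST v → v=0. Stack: []
LOAD_FAST v → push 0. Stack: [0]
RETURN_VALUE → return 0.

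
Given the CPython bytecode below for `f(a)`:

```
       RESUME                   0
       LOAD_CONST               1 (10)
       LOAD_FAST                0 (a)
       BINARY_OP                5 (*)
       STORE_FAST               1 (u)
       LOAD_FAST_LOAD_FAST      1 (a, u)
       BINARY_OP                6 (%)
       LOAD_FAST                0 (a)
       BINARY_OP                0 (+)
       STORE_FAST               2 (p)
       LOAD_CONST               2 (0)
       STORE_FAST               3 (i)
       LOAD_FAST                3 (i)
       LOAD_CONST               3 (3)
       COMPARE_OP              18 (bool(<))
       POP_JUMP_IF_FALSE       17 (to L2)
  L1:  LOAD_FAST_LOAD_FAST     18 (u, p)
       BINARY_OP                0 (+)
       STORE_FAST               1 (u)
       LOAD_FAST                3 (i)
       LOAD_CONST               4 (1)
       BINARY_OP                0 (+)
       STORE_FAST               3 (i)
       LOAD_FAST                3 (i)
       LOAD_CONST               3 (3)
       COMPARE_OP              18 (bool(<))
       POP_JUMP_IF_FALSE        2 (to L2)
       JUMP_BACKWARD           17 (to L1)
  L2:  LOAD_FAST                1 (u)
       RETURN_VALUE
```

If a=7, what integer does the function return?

LOAD_CONST → push 10. Stack: [10]
LOAD_FAST a → push 7. Stack: [10, 7]
BINARY_OP * → 10 * 7 = 70. Stack: [70]
STORE_FAST u → u=70. Stack: []
LOAD_FAST_LOAD_FAST a,u → push 7,70. Stack: [7, 70]
BINARY_OP % → 7 % 70 = 7. Stack: [7]
LOAD_FAST a → push 7. Stack: [7, 7]
BINARY_OP + → 7 + 7 = 14. Stack: [14]
STORE_FAST p → p=14. Stack: []
LOAD_CONST → push 0. Stack: [0]
STORE_FAST i → i=0. Stack: []
LOAD_FAST i → push 0. Stack: [0]
LOAD_CONST → push 3. Stack: [0, 3]
COMPARE_OP bool(<) → 0 vs 3 = True. Stack: [True]
POP_JUMP_IF_FALSE → pop True; no jump. Stack: []
LOAD_FAST_LOAD_FAST u,p → push 70,14. Stack: [70, 14]
BINARY_OP + → 70 + 14 = 84. Stack: [84]
STORE_FAST u → u=84. Stack: []
LOAD_FAST i → push 0. Stack: [0]
LOAD_CONST → push 1. Stack: [0, 1]
BINARY_OP + → 0 + 1 = 1. Stack: [1]
STORE_FAST i → i=1. Stack: []
LOAD_FAST i → push 1. Stack: [1]
LOAD_CONST → push 3. Stack: [1, 3]
COMPARE_OP bool(<) → 1 vs 3 = True. Stack: [True]
POP_JUMP_IF_FALSE → pop True; no jump. Stack: []
LOAD_FAST_LOAD_FAST u,p → push 84,14. Stack: [84, 14]
BINARY_OP + → 84 + 14 = 98. Stack: [98]
STORE_FAST u → u=98. Stack: []
LOAD_FAST i → push 1. Stack: [1]
LOAD_CONST → push 1. Stack: [1, 1]
BINARY_OP + → 1 + 1 = 2. Stack: [2]
STORE_FAST i → i=2. Stack: []
LOAD_FAST i → push 2. Stack: [2]
LOAD_CONST → push 3. Stack: [2, 3]
COMPARE_OP bool(<) → 2 vs 3 = True. Stack: [True]
POP_JUMP_IF_FALSE → pop True; no jump. Stack: []
LOAD_FAST_LOAD_FAST u,p → push 98,14. Stack: [98, 14]
BINARY_OP + → 98 + 14 = 112. Stack: [112]
STORE_FAST u → u=112. Stack: []
LOAD_FAST i → push 2. Stack: [2]
LOAD_CONST → push 1. Stack: [2, 1]
BINARY_OP + → 2 + 1 = 3. Stack: [3]
STORE_FAST i → i=3. Stack: []
LOAD_FAST i → push 3. Stack: [3]
LOAD_CONST → push 3. Stack: [3, 3]
COMPARE_OP bool(<) → 3 vs 3 = False. Stack: [False]
POP_JUMP_IF_FALSE → pop False; jump. Stack: []
LOAD_FAST u → push 112. Stack: [112]
RETURN_VALUE → return 112.

112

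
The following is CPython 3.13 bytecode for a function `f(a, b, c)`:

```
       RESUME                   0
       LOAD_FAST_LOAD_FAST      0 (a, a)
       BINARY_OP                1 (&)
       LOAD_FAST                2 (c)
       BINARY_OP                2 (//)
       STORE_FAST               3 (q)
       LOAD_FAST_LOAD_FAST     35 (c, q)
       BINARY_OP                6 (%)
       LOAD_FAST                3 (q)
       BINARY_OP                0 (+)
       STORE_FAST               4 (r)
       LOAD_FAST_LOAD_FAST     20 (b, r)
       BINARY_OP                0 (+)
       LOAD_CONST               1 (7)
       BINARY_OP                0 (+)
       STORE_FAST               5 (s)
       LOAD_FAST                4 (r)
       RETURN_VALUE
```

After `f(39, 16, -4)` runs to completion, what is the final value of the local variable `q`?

-10

LOAD_FAST_LOAD_FAST a,a → push 39,39. Stack: [39, 39]
BINARY_OP & → 39 & 39 = 39. Stack: [39]
LOAD_FAST c → push -4. Stack: [39, -4]
BINARY_OP // → 39 // -4 = -10. Stack: [-10]
STORE_FAST q → q=-10. Stack: []
LOAD_FAST_LOAD_FAST c,q → push -4,-10. Stack: [-4, -10]
BINARY_OP % → -4 % -10 = -4. Stack: [-4]
LOAD_FAST q → push -10. Stack: [-4, -10]
BINARY_OP + → -4 + -10 = -14. Stack: [-14]
STORE_FAST r → r=-14. Stack: []
LOAD_FAST_LOAD_FAST b,r → push 16,-14. Stack: [16, -14]
BINARY_OP + → 16 + -14 = 2. Stack: [2]
LOAD_CONST → push 7. Stack: [2, 7]
BINARY_OP + → 2 + 7 = 9. Stack: [9]
STORE_FAST s → s=9. Stack: []
LOAD_FAST r → push -14. Stack: [-14]
RETURN_VALUE → return -14.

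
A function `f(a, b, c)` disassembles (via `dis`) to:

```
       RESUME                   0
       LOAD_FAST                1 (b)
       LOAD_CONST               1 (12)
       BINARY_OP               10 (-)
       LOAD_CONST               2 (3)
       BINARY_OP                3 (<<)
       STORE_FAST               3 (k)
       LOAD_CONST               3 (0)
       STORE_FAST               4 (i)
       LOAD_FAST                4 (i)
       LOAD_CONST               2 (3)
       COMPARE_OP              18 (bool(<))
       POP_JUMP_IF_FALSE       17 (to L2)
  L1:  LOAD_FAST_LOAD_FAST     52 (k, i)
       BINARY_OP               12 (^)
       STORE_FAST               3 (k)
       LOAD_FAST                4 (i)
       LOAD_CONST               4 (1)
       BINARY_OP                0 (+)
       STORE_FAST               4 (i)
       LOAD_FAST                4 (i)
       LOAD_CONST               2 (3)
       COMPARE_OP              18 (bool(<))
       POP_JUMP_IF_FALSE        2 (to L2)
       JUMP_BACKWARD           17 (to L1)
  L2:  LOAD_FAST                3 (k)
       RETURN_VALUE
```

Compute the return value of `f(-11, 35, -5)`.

187

LOAD_FAST b → push 35. Stack: [35]
LOAD_CONST → push 12. Stack: [35, 12]
BINARY_OP - → 35 - 12 = 23. Stack: [23]
LOAD_CONST → push 3. Stack: [23, 3]
BINARY_OP << → 23 << 3 = 184. Stack: [184]
STORE_FAST k → k=184. Stack: []
LOAD_CONST → push 0. Stack: [0]
STORE_FAST i → i=0. Stack: []
LOAD_FAST i → push 0. Stack: [0]
LOAD_CONST → push 3. Stack: [0, 3]
COMPARE_OP bool(<) → 0 vs 3 = True. Stack: [True]
POP_JUMP_IF_FALSE → pop True; no jump. Stack: []
LOAD_FAST_LOAD_FAST k,i → push 184,0. Stack: [184, 0]
BINARY_OP ^ → 184 ^ 0 = 184. Stack: [184]
STORE_FAST k → k=184. Stack: []
LOAD_FAST i → push 0. Stack: [0]
LOAD_CONST → push 1. Stack: [0, 1]
BINARY_OP + → 0 + 1 = 1. Stack: [1]
STORE_FAST i → i=1. Stack: []
LOAD_FAST i → push 1. Stack: [1]
LOAD_CONST → push 3. Stack: [1, 3]
COMPARE_OP bool(<) → 1 vs 3 = True. Stack: [True]
POP_JUMP_IF_FALSE → pop True; no jump. Stack: []
LOAD_FAST_LOAD_FAST k,i → push 184,1. Stack: [184, 1]
BINARY_OP ^ → 184 ^ 1 = 185. Stack: [185]
STORE_FAST k → k=185. Stack: []
LOAD_FAST i → push 1. Stack: [1]
LOAD_CONST → push 1. Stack: [1, 1]
BINARY_OP + → 1 + 1 = 2. Stack: [2]
STORE_FAST i → i=2. Stack: []
LOAD_FAST i → push 2. Stack: [2]
LOAD_CONST → push 3. Stack: [2, 3]
COMPARE_OP bool(<) → 2 vs 3 = True. Stack: [True]
POP_JUMP_IF_FALSE → pop True; no jump. Stack: []
LOAD_FAST_LOAD_FAST k,i → push 185,2. Stack: [185, 2]
BINARY_OP ^ → 185 ^ 2 = 187. Stack: [187]
STORE_FAST k → k=187. Stack: []
LOAD_FAST i → push 2. Stack: [2]
LOAD_CONST → push 1. Stack: [2, 1]
BINARY_OP + → 2 + 1 = 3. Stack: [3]
STORE_FAST i → i=3. Stack: []
LOAD_FAST i → push 3. Stack: [3]
LOAD_CONST → push 3. Stack: [3, 3]
COMPARE_OP bool(<) → 3 vs 3 = False. Stack: [False]
POP_JUMP_IF_FALSE → pop False; jump. Stack: []
LOAD_FAST k → push 187. Stack: [187]
RETURN_VALUE → return 187.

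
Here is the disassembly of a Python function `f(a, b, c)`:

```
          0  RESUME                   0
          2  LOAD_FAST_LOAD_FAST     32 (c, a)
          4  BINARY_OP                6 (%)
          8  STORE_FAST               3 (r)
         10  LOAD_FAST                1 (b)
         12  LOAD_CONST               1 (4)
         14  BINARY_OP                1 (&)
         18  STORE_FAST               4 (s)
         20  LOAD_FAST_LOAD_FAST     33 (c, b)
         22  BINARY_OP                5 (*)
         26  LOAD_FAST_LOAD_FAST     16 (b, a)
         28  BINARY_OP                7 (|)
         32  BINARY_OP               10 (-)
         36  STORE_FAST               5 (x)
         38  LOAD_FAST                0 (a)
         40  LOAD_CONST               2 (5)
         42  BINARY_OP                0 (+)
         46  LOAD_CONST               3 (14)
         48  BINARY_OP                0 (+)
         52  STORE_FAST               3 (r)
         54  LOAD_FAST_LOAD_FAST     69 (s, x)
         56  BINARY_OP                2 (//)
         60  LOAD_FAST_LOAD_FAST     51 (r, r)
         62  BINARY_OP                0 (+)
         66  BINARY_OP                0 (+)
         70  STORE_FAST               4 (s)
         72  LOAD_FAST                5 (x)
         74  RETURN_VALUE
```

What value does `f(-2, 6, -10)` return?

LOAD_FAST_LOAD_FAST c,a → push -10,-2. Stack: [-10, -2]
BINARY_OP % → -10 % -2 = 0. Stack: [0]
STORE_FAST r → r=0. Stack: []
LOAD_FAST b → push 6. Stack: [6]
LOAD_CONST → push 4. Stack: [6, 4]
BINARY_OP & → 6 & 4 = 4. Stack: [4]
STORE_FAST s → s=4. Stack: []
LOAD_FAST_LOAD_FAST c,b → push -10,6. Stack: [-10, 6]
BINARY_OP * → -10 * 6 = -60. Stack: [-60]
LOAD_FAST_LOAD_FAST b,a → push 6,-2. Stack: [-60, 6, -2]
BINARY_OP | → 6 | -2 = -2. Stack: [-60, -2]
BINARY_OP - → -60 - -2 = -58. Stack: [-58]
STORE_FAST x → x=-58. Stack: []
LOAD_FAST a → push -2. Stack: [-2]
LOAD_CONST → push 5. Stack: [-2, 5]
BINARY_OP + → -2 + 5 = 3. Stack: [3]
LOAD_CONST → push 14. Stack: [3, 14]
BINARY_OP + → 3 + 14 = 17. Stack: [17]
STORE_FAST r → r=17. Stack: []
LOAD_FAST_LOAD_FAST s,x → push 4,-58. Stack: [4, -58]
BINARY_OP // → 4 // -58 = -1. Stack: [-1]
LOAD_FAST_LOAD_FAST r,r → push 17,17. Stack: [-1, 17, 17]
BINARY_OP + → 17 + 17 = 34. Stack: [-1, 34]
BINARY_OP + → -1 + 34 = 33. Stack: [33]
STORE_FAST s → s=33. Stack: []
LOAD_FAST x → push -58. Stack: [-58]
RETURN_VALUE → return -58.

-58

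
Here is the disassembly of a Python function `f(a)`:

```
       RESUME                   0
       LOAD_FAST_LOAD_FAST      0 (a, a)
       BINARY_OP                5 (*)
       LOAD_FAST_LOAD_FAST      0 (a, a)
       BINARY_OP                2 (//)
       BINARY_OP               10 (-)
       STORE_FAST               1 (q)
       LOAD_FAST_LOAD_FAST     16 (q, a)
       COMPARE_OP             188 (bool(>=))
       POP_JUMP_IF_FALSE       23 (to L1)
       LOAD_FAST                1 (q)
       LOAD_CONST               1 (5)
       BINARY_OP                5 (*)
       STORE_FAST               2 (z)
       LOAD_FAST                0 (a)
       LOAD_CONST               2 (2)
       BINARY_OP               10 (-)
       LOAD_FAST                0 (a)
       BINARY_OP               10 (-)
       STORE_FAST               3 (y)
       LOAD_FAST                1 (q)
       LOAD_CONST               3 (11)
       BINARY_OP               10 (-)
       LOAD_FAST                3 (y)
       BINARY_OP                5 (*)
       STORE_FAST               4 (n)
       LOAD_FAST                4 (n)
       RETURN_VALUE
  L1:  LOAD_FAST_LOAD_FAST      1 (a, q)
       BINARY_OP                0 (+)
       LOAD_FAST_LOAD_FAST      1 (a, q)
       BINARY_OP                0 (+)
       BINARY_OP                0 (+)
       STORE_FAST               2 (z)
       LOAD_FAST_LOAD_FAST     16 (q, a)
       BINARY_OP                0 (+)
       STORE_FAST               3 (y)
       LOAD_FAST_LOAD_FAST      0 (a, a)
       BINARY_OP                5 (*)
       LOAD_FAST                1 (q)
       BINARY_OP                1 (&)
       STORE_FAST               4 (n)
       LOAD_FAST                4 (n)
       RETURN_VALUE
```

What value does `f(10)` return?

-176

LOAD_FAST_LOAD_FAST a,a → push 10,10. Stack: [10, 10]
BINARY_OP * → 10 * 10 = 100. Stack: [100]
LOAD_FAST_LOAD_FAST a,a → push 10,10. Stack: [100, 10, 10]
BINARY_OP // → 10 // 10 = 1. Stack: [100, 1]
BINARY_OP - → 100 - 1 = 99. Stack: [99]
STORE_FAST q → q=99. Stack: []
LOAD_FAST_LOAD_FAST q,a → push 99,10. Stack: [99, 10]
COMPARE_OP bool(>=) → 99 vs 10 = True. Stack: [True]
POP_JUMP_IF_FALSE → pop True; no jump. Stack: []
LOAD_FAST q → push 99. Stack: [99]
LOAD_CONST → push 5. Stack: [99, 5]
BINARY_OP * → 99 * 5 = 495. Stack: [495]
STORE_FAST z → z=495. Stack: []
LOAD_FAST a → push 10. Stack: [10]
LOAD_CONST → push 2. Stack: [10, 2]
BINARY_OP - → 10 - 2 = 8. Stack: [8]
LOAD_FAST a → push 10. Stack: [8, 10]
BINARY_OP - → 8 - 10 = -2. Stack: [-2]
STORE_FAST y → y=-2. Stack: []
LOAD_FAST q → push 99. Stack: [99]
LOAD_CONST → push 11. Stack: [99, 11]
BINARY_OP - → 99 - 11 = 88. Stack: [88]
LOAD_FAST y → push -2. Stack: [88, -2]
BINARY_OP * → 88 * -2 = -176. Stack: [-176]
STORE_FAST n → n=-176. Stack: []
LOAD_FAST n → push -176. Stack: [-176]
RETURN_VALUE → return -176.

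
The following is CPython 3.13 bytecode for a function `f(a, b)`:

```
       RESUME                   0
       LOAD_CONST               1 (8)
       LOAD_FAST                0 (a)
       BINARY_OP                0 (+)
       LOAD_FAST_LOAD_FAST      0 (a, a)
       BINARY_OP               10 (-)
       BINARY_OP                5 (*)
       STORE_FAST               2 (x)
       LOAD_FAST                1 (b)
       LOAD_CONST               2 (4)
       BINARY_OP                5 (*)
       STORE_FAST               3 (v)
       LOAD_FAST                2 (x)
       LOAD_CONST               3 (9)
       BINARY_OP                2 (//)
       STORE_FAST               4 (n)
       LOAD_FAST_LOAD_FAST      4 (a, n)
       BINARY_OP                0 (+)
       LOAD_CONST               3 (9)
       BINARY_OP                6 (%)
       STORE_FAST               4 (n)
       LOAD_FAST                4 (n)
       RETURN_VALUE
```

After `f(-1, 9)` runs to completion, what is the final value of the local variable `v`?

36

LOAD_CONST → push 8. Stack: [8]
LOAD_FAST a → push -1. Stack: [8, -1]
BINARY_OP + → 8 + -1 = 7. Stack: [7]
LOAD_FAST_LOAD_FAST a,a → push -1,-1. Stack: [7, -1, -1]
BINARY_OP - → -1 - -1 = 0. Stack: [7, 0]
BINARY_OP * → 7 * 0 = 0. Stack: [0]
STORE_FAST x → x=0. Stack: []
LOAD_FAST b → push 9. Stack: [9]
LOAD_CONST → push 4. Stack: [9, 4]
BINARY_OP * → 9 * 4 = 36. Stack: [36]
STORE_FAST v → v=36. Stack: []
LOAD_FAST x → push 0. Stack: [0]
LOAD_CONST → push 9. Stack: [0, 9]
BINARY_OP // → 0 // 9 = 0. Stack: [0]
STORE_FAST n → n=0. Stack: []
LOAD_FAST_LOAD_FAST a,n → push -1,0. Stack: [-1, 0]
BINARY_OP + → -1 + 0 = -1. Stack: [-1]
LOAD_CONST → push 9. Stack: [-1, 9]
BINARY_OP % → -1 % 9 = 8. Stack: [8]
STORE_FAST n → n=8. Stack: []
LOAD_FAST n → push 8. Stack: [8]
RETURN_VALUE → return 8.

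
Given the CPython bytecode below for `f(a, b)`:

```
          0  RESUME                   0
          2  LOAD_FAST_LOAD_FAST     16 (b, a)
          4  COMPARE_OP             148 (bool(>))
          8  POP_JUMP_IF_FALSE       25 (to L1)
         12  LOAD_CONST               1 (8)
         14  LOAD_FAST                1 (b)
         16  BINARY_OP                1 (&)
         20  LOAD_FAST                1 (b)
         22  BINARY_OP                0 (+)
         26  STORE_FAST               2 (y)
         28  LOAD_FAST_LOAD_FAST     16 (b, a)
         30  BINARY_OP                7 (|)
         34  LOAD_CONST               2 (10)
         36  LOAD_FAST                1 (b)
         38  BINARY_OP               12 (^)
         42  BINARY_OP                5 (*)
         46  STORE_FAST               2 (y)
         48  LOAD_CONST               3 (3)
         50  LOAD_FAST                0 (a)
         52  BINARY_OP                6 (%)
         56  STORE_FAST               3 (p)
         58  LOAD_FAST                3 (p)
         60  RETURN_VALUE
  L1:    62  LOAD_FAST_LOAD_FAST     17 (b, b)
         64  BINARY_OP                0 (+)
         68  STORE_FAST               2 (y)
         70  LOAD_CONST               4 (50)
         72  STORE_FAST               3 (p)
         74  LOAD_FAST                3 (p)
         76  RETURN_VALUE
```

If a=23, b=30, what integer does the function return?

3

LOAD_FAST_LOAD_FAST b,a → push 30,23. Stack: [30, 23]
COMPARE_OP bool(>) → 30 vs 23 = True. Stack: [True]
POP_JUMP_IF_FALSE → pop True; no jump. Stack: []
LOAD_CONST → push 8. Stack: [8]
LOAD_FAST b → push 30. Stack: [8, 30]
BINARY_OP & → 8 & 30 = 8. Stack: [8]
LOAD_FAST b → push 30. Stack: [8, 30]
BINARY_OP + → 8 + 30 = 38. Stack: [38]
STORE_FAST y → y=38. Stack: []
LOAD_FAST_LOAD_FAST b,a → push 30,23. Stack: [30, 23]
BINARY_OP | → 30 | 23 = 31. Stack: [31]
LOAD_CONST → push 10. Stack: [31, 10]
LOAD_FAST b → push 30. Stack: [31, 10, 30]
BINARY_OP ^ → 10 ^ 30 = 20. Stack: [31, 20]
BINARY_OP * → 31 * 20 = 620. Stack: [620]
STORE_FAST y → y=620. Stack: []
LOAD_CONST → push 3. Stack: [3]
LOAD_FAST a → push 23. Stack: [3, 23]
BINARY_OP % → 3 % 23 = 3. Stack: [3]
STORE_FAST p → p=3. Stack: []
LOAD_FAST p → push 3. Stack: [3]
RETURN_VALUE → return 3.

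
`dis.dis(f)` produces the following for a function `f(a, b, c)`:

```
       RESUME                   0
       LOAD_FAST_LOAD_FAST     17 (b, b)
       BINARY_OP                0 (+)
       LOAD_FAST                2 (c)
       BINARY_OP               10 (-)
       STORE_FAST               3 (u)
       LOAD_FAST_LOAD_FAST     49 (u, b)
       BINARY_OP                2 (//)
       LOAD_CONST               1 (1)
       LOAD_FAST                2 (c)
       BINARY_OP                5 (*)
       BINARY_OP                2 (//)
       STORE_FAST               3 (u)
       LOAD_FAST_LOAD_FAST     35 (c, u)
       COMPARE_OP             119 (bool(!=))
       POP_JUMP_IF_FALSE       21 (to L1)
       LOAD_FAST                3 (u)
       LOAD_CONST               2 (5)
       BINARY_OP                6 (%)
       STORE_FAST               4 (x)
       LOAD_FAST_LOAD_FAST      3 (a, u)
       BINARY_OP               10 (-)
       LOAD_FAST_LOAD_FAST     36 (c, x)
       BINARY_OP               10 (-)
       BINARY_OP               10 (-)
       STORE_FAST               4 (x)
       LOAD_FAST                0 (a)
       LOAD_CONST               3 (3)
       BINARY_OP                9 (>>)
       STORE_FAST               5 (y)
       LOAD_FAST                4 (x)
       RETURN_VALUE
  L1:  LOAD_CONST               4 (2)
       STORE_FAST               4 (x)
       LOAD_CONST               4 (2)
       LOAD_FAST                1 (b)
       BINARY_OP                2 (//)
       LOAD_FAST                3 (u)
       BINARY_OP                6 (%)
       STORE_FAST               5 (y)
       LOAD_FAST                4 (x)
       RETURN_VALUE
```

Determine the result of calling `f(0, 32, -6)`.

11

LOAD_FAST_LOAD_FAST b,b → push 32,32. Stack: [32, 32]
BINARY_OP + → 32 + 32 = 64. Stack: [64]
LOAD_FAST c → push -6. Stack: [64, -6]
BINARY_OP - → 64 - -6 = 70. Stack: [70]
STORE_FAST u → u=70. Stack: []
LOAD_FAST_LOAD_FAST u,b → push 70,32. Stack: [70, 32]
BINARY_OP // → 70 // 32 = 2. Stack: [2]
LOAD_CONST → push 1. Stack: [2, 1]
LOAD_FAST c → push -6. Stack: [2, 1, -6]
BINARY_OP * → 1 * -6 = -6. Stack: [2, -6]
BINARY_OP // → 2 // -6 = -1. Stack: [-1]
STORE_FAST u → u=-1. Stack: []
LOAD_FAST_LOAD_FAST c,u → push -6,-1. Stack: [-6, -1]
COMPARE_OP bool(!=) → -6 vs -1 = True. Stack: [True]
POP_JUMP_IF_FALSE → pop True; no jump. Stack: []
LOAD_FAST u → push -1. Stack: [-1]
LOAD_CONST → push 5. Stack: [-1, 5]
BINARY_OP % → -1 % 5 = 4. Stack: [4]
STORE_FAST x → x=4. Stack: []
LOAD_FAST_LOAD_FAST a,u → push 0,-1. Stack: [0, -1]
BINARY_OP - → 0 - -1 = 1. Stack: [1]
LOAD_FAST_LOAD_FAST c,x → push -6,4. Stack: [1, -6, 4]
BINARY_OP - → -6 - 4 = -10. Stack: [1, -10]
BINARY_OP - → 1 - -10 = 11. Stack: [11]
STORE_FAST x → x=11. Stack: []
LOAD_FAST a → push 0. Stack: [0]
LOAD_CONST → push 3. Stack: [0, 3]
BINARY_OP >> → 0 >> 3 = 0. Stack: [0]
STORE_FAST y → y=0. Stack: []
LOAD_FAST x → push 11. Stack: [11]
RETURN_VALUE → return 11.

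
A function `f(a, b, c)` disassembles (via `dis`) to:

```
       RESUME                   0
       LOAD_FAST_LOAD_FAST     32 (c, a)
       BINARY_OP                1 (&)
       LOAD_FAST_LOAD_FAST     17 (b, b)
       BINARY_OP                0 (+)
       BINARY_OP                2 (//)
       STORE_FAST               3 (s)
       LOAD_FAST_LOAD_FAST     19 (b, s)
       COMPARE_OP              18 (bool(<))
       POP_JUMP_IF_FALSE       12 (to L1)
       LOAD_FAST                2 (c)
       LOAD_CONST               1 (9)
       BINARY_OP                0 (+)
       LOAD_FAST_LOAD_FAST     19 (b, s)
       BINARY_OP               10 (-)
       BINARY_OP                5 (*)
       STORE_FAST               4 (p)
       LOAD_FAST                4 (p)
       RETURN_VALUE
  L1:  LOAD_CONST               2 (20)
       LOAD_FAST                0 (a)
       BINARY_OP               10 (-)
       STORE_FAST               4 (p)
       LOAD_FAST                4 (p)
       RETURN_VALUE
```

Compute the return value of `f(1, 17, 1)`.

19

LOAD_FAST_LOAD_FAST c,a → push 1,1. Stack: [1, 1]
BINARY_OP & → 1 & 1 = 1. Stack: [1]
LOAD_FAST_LOAD_FAST b,b → push 17,17. Stack: [1, 17, 17]
BINARY_OP + → 17 + 17 = 34. Stack: [1, 34]
BINARY_OP // → 1 // 34 = 0. Stack: [0]
STORE_FAST s → s=0. Stack: []
LOAD_FAST_LOAD_FAST b,s → push 17,0. Stack: [17, 0]
COMPARE_OP bool(<) → 17 vs 0 = False. Stack: [False]
POP_JUMP_IF_FALSE → pop False; jump. Stack: []
LOAD_CONST → push 20. Stack: [20]
LOAD_FAST a → push 1. Stack: [20, 1]
BINARY_OP - → 20 - 1 = 19. Stack: [19]
STORE_FAST p → p=19. Stack: []
LOAD_FAST p → push 19. Stack: [19]
RETURN_VALUE → return 19.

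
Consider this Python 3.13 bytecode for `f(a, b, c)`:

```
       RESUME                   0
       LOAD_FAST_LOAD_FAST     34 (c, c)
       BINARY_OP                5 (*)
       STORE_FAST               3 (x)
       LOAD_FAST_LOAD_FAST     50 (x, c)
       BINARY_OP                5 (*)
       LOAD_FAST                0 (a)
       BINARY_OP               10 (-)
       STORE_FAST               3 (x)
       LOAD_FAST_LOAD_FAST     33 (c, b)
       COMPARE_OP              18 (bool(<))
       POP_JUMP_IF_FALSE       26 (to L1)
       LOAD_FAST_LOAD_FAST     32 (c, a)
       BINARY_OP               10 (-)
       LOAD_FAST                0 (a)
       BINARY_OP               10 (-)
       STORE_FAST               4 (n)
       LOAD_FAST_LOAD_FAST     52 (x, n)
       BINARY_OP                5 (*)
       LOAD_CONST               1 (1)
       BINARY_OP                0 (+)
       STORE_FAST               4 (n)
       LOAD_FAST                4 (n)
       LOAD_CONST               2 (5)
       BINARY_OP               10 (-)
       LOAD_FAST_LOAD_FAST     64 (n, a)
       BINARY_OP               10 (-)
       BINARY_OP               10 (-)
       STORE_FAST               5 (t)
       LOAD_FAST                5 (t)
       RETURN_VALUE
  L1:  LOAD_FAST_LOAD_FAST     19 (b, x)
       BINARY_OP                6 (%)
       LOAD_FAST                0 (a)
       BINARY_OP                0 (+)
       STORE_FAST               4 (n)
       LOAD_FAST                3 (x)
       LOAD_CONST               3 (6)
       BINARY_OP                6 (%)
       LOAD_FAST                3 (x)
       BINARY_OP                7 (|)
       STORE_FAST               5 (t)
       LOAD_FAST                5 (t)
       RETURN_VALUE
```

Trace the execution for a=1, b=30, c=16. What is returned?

-4

LOAD_FAST_LOAD_FAST c,c → push 16,16. Stack: [16, 16]
BINARY_OP * → 16 * 16 = 256. Stack: [256]
STORE_FAST x → x=256. Stack: []
LOAD_FAST_LOAD_FAST x,c → push 256,16. Stack: [256, 16]
BINARY_OP * → 256 * 16 = 4096. Stack: [4096]
LOAD_FAST a → push 1. Stack: [4096, 1]
BINARY_OP - → 4096 - 1 = 4095. Stack: [4095]
STORE_FAST x → x=4095. Stack: []
LOAD_FAST_LOAD_FAST c,b → push 16,30. Stack: [16, 30]
COMPARE_OP bool(<) → 16 vs 30 = True. Stack: [True]
POP_JUMP_IF_FALSE → pop True; no jump. Stack: []
LOAD_FAST_LOAD_FAST c,a → push 16,1. Stack: [16, 1]
BINARY_OP - → 16 - 1 = 15. Stack: [15]
LOAD_FAST a → push 1. Stack: [15, 1]
BINARY_OP - → 15 - 1 = 14. Stack: [14]
STORE_FAST n → n=14. Stack: []
LOAD_FAST_LOAD_FAST x,n → push 4095,14. Stack: [4095, 14]
BINARY_OP * → 4095 * 14 = 57330. Stack: [57330]
LOAD_CONST → push 1. Stack: [57330, 1]
BINARY_OP + → 57330 + 1 = 57331. Stack: [57331]
STORE_FAST n → n=57331. Stack: []
LOAD_FAST n → push 57331. Stack: [57331]
LOAD_CONST → push 5. Stack: [57331, 5]
BINARY_OP - → 57331 - 5 = 57326. Stack: [57326]
LOAD_FAST_LOAD_FAST n,a → push 57331,1. Stack: [57326, 57331, 1]
BINARY_OP - → 57331 - 1 = 57330. Stack: [57326, 57330]
BINARY_OP - → 57326 - 57330 = -4. Stack: [-4]
STORE_FAST t → t=-4. Stack: []
LOAD_FAST t → push -4. Stack: [-4]
RETURN_VALUE → return -4.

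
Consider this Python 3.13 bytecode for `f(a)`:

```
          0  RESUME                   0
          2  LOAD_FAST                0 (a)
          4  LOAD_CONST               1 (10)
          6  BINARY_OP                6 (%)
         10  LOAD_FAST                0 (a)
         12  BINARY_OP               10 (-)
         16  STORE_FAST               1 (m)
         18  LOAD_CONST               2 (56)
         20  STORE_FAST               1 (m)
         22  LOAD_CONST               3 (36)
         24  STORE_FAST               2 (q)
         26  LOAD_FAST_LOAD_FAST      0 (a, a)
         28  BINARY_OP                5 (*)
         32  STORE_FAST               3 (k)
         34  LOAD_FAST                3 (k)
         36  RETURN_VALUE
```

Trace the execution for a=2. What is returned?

4

LOAD_FAST a → push 2. Stack: [2]
LOAD_CONST → push 10. Stack: [2, 10]
BINARY_OP % → 2 % 10 = 2. Stack: [2]
LOAD_FAST a → push 2. Stack: [2, 2]
BINARY_OP - → 2 - 2 = 0. Stack: [0]
STORE_FAST m → m=0. Stack: []
LOAD_CONST → push 56. Stack: [56]
STORE_FAST m → m=56. Stack: []
LOAD_CONST → push 36. Stack: [36]
STORE_FAST q → q=36. Stack: []
LOAD_FAST_LOAD_FAST a,a → push 2,2. Stack: [2, 2]
BINARY_OP * → 2 * 2 = 4. Stack: [4]
STORE_FAST k → k=4. Stack: []
LOAD_FAST k → push 4. Stack: [4]
RETURN_VALUE → return 4.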